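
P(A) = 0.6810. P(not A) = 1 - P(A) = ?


P(not A) = 1 - 0.6810 = 0.3190

P(not A) = 0.3190


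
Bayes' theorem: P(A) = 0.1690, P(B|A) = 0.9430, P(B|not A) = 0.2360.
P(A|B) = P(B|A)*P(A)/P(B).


P(B) = P(B|A)*P(A) + P(B|A')*P(A')
= 0.9430*0.1690 + 0.2360*0.8310
= 0.159367 + 0.196116 = 0.355483
P(A|B) = 0.159367/0.355483 = 0.4483

P(A|B) = 0.4483


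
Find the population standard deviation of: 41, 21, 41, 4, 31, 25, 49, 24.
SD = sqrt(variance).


Mean = 29.5000
Variance = 177.5000
SD = sqrt(177.5000) = 13.3229

SD = 13.3229


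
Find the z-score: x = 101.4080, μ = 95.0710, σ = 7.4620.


z = (101.4080 - 95.0710)/7.4620
= 6.3370/7.4620
= 0.8492

z = 0.8492


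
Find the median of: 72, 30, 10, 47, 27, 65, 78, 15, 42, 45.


Sorted: 10, 15, 27, 30, 42, 45, 47, 65, 72, 78
n = 10 (even)
Middle values: 42 and 45
Median = (42+45)/2 = 43.5000

Median = 43.5000


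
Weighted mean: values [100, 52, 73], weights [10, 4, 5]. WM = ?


Numerator = 100*10 + 52*4 + 73*5 = 1573
Denominator = 10 + 4 + 5 = 19
WM = 1573/19 = 82.7895

WM = 82.7895


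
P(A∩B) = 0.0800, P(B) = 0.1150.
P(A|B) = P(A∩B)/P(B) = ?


P(A|B) = 0.0800/0.1150 = 0.6957

P(A|B) = 0.6957


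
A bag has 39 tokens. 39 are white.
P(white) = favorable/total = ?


P = 39/39 = 1.0000

P = 1.0000


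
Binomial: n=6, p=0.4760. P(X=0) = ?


C(6,0) = 1
p^0 = 1.000000
(1-p)^6 = 0.020701
P = 1 * 1.000000 * 0.020701 = 0.0207

P(X=0) = 0.0207


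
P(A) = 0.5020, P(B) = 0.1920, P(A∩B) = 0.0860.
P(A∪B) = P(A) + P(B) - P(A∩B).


P(A∪B) = 0.5020 + 0.1920 - 0.0860
= 0.6940 - 0.0860
= 0.6080

P(A∪B) = 0.6080


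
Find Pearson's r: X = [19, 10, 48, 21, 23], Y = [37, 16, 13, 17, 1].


Mean X = 24.2000, Mean Y = 16.8000
SD X = 12.702756, SD Y = 11.600000
Cov = -33.160000
r = -33.160000/(12.702756*11.600000) = -0.2250

r = -0.2250


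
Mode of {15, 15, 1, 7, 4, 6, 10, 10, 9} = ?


Frequencies: 1:1, 4:1, 6:1, 7:1, 9:1, 10:2, 15:2
Max frequency = 2
Mode = 10, 15

Mode = 10, 15


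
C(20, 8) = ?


C(20,8) = 20!/(8! × 12!)
= 2432902008176640000/(40320 × 479001600)
= 125970

C(20,8) = 125970


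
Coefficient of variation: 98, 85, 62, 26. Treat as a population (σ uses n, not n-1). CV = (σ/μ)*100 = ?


Mean = 67.7500
SD = 27.3347
CV = (27.3347/67.7500)*100 = 40.3465%

CV = 40.3465%


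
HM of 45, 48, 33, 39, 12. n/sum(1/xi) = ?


Sum of reciprocals = 1/45 + 1/48 + 1/33 + 1/39 + 1/12 = 0.182333
HM = 5/0.182333 = 27.4224

HM = 27.4224


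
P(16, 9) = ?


P(16,9) = 16!/7!
= 20922789888000/5040
= 4151347200

P(16,9) = 4151347200


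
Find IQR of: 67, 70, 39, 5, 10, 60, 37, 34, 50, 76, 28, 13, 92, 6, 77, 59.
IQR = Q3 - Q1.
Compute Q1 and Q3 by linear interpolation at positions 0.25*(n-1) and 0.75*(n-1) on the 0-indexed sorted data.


Sorted: 5, 6, 10, 13, 28, 34, 37, 39, 50, 59, 60, 67, 70, 76, 77, 92
Q1 (25th %ile) = 24.2500
Q3 (75th %ile) = 67.7500
IQR = 67.7500 - 24.2500 = 43.5000

IQR = 43.5000


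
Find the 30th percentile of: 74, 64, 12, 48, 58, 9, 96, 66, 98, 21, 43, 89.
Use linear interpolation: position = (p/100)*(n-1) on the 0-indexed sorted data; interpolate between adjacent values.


Sorted: 9, 12, 21, 43, 48, 58, 64, 66, 74, 89, 96, 98
n = 12
Index = 30/100 * 11 = 3.3000
Lower = data[3] = 43, Upper = data[4] = 48
P30 = 43 + 0.3000*(5) = 44.5000

P30 = 44.5000


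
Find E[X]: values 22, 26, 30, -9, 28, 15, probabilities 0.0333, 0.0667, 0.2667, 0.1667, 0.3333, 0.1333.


E[X] = 22*0.0333 + 26*0.0667 + 30*0.2667 - 9*0.1667 + 28*0.3333 + 15*0.1333
= 0.7326 + 1.7342 + 8.0010 - 1.5003 + 9.3324 + 1.9995
= 20.2994

E[X] = 20.2994


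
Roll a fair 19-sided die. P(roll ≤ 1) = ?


Favorable outcomes (roll ≤ 1): 1
Total outcomes = 19
P = 1/19 = 0.0526

P = 0.0526


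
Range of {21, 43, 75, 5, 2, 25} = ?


Max = 75, Min = 2
Range = 75 - 2 = 73

Range = 73


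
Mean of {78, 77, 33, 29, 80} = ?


Sum = 78 + 77 + 33 + 29 + 80 = 297
n = 5
Mean = 297/5 = 59.4000

Mean = 59.4000


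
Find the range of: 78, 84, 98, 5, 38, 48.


Max = 98, Min = 5
Range = 98 - 5 = 93

Range = 93


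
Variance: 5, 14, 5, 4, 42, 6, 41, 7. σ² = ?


Mean = 15.5000
Squared deviations: 110.2500, 2.2500, 110.2500, 132.2500, 702.2500, 90.2500, 650.2500, 72.2500
Sum = 1870.0000
Variance = 1870.0000/8 = 233.7500

Variance = 233.7500


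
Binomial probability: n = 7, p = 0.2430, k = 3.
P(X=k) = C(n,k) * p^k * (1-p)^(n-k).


C(7,3) = 35
p^3 = 0.014349
(1-p)^4 = 0.328385
P = 35 * 0.014349 * 0.328385 = 0.1649

P(X=3) = 0.1649


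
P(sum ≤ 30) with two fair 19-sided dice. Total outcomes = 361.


Total outcomes = 19×19 = 361
Favorable (sum ≤ 30): 325
P = 325/361 = 0.9003

P = 0.9003


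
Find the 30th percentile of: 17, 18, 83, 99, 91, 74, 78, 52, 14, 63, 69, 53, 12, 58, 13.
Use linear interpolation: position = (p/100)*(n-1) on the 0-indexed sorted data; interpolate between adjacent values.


Sorted: 12, 13, 14, 17, 18, 52, 53, 58, 63, 69, 74, 78, 83, 91, 99
n = 15
Index = 30/100 * 14 = 4.2000
Lower = data[4] = 18, Upper = data[5] = 52
P30 = 18 + 0.2000*(34) = 24.8000

P30 = 24.8000


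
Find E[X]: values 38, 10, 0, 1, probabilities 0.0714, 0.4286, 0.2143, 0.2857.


E[X] = 38*0.0714 + 10*0.4286 + 0*0.2143 + 1*0.2857
= 2.7132 + 4.2860 + 0 + 0.2857
= 7.2849

E[X] = 7.2849


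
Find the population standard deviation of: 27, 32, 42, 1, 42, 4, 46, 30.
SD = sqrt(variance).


Mean = 28.0000
Variance = 255.2500
SD = sqrt(255.2500) = 15.9765

SD = 15.9765


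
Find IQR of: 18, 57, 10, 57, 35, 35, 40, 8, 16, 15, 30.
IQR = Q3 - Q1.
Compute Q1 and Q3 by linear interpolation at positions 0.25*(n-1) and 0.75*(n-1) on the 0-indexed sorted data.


Sorted: 8, 10, 15, 16, 18, 30, 35, 35, 40, 57, 57
Q1 (25th %ile) = 15.5000
Q3 (75th %ile) = 37.5000
IQR = 37.5000 - 15.5000 = 22.0000

IQR = 22.0000


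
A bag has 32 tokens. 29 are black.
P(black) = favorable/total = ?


P = 29/32 = 0.9062

P = 0.9062


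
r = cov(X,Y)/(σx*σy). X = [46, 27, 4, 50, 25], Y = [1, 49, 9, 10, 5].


Mean X = 30.4000, Mean Y = 14.8000
SD X = 16.523922, SD Y = 17.394252
Cov = -43.920000
r = -43.920000/(16.523922*17.394252) = -0.1528

r = -0.1528


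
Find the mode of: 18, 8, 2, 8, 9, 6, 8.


Frequencies: 2:1, 6:1, 8:3, 9:1, 18:1
Max frequency = 3
Mode = 8

Mode = 8


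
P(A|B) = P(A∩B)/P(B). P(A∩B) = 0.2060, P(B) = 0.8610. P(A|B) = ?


P(A|B) = 0.2060/0.8610 = 0.2393

P(A|B) = 0.2393


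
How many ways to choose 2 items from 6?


C(6,2) = 6!/(2! × 4!)
= 720/(2 × 24)
= 15

C(6,2) = 15


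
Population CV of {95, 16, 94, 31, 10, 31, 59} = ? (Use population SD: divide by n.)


Mean = 48.0000
SD = 32.7152
CV = (32.7152/48.0000)*100 = 68.1567%

CV = 68.1567%


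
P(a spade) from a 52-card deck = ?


13 spades in 52 cards
P = 13/52 = 0.2500

P = 0.2500


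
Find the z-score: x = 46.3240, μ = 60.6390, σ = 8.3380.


z = (46.3240 - 60.6390)/8.3380
= -14.3150/8.3380
= -1.7168

z = -1.7168


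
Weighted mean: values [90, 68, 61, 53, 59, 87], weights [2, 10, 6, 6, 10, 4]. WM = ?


Numerator = 90*2 + 68*10 + 61*6 + 53*6 + 59*10 + 87*4 = 2482
Denominator = 2 + 10 + 6 + 6 + 10 + 4 = 38
WM = 2482/38 = 65.3158

WM = 65.3158


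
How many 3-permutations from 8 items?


P(8,3) = 8!/5!
= 40320/120
= 336

P(8,3) = 336


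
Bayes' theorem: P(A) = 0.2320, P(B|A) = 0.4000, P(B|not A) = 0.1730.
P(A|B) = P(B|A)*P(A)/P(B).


P(B) = P(B|A)*P(A) + P(B|A')*P(A')
= 0.4000*0.2320 + 0.1730*0.7680
= 0.092800 + 0.132864 = 0.225664
P(A|B) = 0.092800/0.225664 = 0.4112

P(A|B) = 0.4112


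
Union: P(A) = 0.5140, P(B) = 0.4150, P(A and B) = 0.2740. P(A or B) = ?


P(A∪B) = 0.5140 + 0.4150 - 0.2740
= 0.9290 - 0.2740
= 0.6550

P(A∪B) = 0.6550


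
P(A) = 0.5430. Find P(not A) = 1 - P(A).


P(not A) = 1 - 0.5430 = 0.4570

P(not A) = 0.4570


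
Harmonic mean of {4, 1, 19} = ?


Sum of reciprocals = 1/4 + 1/1 + 1/19 = 1.302632
HM = 3/1.302632 = 2.3030

HM = 2.3030


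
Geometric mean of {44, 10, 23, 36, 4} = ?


Product = 44 × 10 × 23 × 36 × 4 = 1457280
GM = 1457280^(1/5) = 17.0887

GM = 17.0887


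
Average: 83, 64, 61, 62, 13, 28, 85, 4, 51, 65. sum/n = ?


Sum = 83 + 64 + 61 + 62 + 13 + 28 + 85 + 4 + 51 + 65 = 516
n = 10
Mean = 516/10 = 51.6000

Mean = 51.6000


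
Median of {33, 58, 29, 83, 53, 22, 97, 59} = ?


Sorted: 22, 29, 33, 53, 58, 59, 83, 97
n = 8 (even)
Middle values: 53 and 58
Median = (53+58)/2 = 55.5000

Median = 55.5000


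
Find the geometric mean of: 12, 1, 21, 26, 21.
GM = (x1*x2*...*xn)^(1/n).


Product = 12 × 1 × 21 × 26 × 21 = 137592
GM = 137592^(1/5) = 10.6591

GM = 10.6591


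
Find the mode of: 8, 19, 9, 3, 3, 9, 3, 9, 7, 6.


Frequencies: 3:3, 6:1, 7:1, 8:1, 9:3, 19:1
Max frequency = 3
Mode = 3, 9

Mode = 3, 9


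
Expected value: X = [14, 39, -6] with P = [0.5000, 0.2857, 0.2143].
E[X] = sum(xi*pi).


E[X] = 14*0.5000 + 39*0.2857 - 6*0.2143
= 7.0000 + 11.1423 - 1.2858
= 16.8565

E[X] = 16.8565


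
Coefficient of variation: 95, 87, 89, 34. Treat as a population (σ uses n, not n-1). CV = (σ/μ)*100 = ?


Mean = 76.2500
SD = 24.5701
CV = (24.5701/76.2500)*100 = 32.2230%

CV = 32.2230%


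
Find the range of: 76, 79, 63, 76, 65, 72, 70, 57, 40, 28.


Max = 79, Min = 28
Range = 79 - 28 = 51

Range = 51


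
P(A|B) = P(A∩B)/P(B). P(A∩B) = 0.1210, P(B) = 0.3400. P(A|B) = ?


P(A|B) = 0.1210/0.3400 = 0.3559

P(A|B) = 0.3559


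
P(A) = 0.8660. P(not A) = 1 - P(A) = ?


P(not A) = 1 - 0.8660 = 0.1340

P(not A) = 0.1340


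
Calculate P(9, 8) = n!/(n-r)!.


P(9,8) = 9!/1!
= 362880/1
= 362880

P(9,8) = 362880


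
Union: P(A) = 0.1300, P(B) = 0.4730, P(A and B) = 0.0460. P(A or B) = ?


P(A∪B) = 0.1300 + 0.4730 - 0.0460
= 0.6030 - 0.0460
= 0.5570

P(A∪B) = 0.5570


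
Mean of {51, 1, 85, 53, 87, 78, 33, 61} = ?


Sum = 51 + 1 + 85 + 53 + 87 + 78 + 33 + 61 = 449
n = 8
Mean = 449/8 = 56.1250

Mean = 56.1250


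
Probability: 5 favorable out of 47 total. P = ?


P = 5/47 = 0.1064

P = 0.1064


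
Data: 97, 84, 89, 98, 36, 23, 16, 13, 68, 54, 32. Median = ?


Sorted: 13, 16, 23, 32, 36, 54, 68, 84, 89, 97, 98
n = 11 (odd)
Middle value = 54

Median = 54


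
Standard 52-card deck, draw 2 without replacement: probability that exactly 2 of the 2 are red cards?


Hypergeometric: P(X=2) = C(26,2)·C(26,0) / C(52,2)
= 325 × 1 / 1326
= 325/1326 = 0.2451

P = 0.2451


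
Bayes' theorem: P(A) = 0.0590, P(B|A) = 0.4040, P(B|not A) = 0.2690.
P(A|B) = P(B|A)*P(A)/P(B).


P(B) = P(B|A)*P(A) + P(B|A')*P(A')
= 0.4040*0.0590 + 0.2690*0.9410
= 0.023836 + 0.253129 = 0.276965
P(A|B) = 0.023836/0.276965 = 0.0861

P(A|B) = 0.0861


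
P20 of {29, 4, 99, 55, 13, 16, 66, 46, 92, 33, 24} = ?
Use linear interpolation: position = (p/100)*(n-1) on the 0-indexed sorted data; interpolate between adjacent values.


Sorted: 4, 13, 16, 24, 29, 33, 46, 55, 66, 92, 99
n = 11
Index = 20/100 * 10 = 2.0000
Lower = data[2] = 16, Upper = data[3] = 24
P20 = 16 + 0*(8) = 16.0000

P20 = 16.0000


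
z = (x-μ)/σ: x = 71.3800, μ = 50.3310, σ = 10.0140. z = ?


z = (71.3800 - 50.3310)/10.0140
= 21.0490/10.0140
= 2.1020

z = 2.1020


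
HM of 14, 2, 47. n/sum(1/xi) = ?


Sum of reciprocals = 1/14 + 1/2 + 1/47 = 0.592705
HM = 3/0.592705 = 5.0615

HM = 5.0615


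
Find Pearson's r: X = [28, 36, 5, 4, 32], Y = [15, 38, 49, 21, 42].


Mean X = 21.0000, Mean Y = 33.0000
SD X = 13.711309, SD Y = 12.884099
Cov = -0.800000
r = -0.800000/(13.711309*12.884099) = -0.0045

r = -0.0045


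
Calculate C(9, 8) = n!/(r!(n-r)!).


C(9,8) = 9!/(8! × 1!)
= 362880/(40320 × 1)
= 9

C(9,8) = 9


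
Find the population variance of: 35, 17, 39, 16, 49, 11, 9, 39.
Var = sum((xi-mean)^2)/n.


Mean = 26.8750
Squared deviations: 66.0156, 97.5156, 147.0156, 118.2656, 489.5156, 252.0156, 319.5156, 147.0156
Sum = 1636.8750
Variance = 1636.8750/8 = 204.6094

Variance = 204.6094


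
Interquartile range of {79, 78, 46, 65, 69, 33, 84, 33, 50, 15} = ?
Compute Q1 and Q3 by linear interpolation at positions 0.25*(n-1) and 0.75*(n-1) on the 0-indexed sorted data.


Sorted: 15, 33, 33, 46, 50, 65, 69, 78, 79, 84
Q1 (25th %ile) = 36.2500
Q3 (75th %ile) = 75.7500
IQR = 75.7500 - 36.2500 = 39.5000

IQR = 39.5000


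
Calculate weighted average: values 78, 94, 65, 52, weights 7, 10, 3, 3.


Numerator = 78*7 + 94*10 + 65*3 + 52*3 = 1837
Denominator = 7 + 10 + 3 + 3 = 23
WM = 1837/23 = 79.8696

WM = 79.8696


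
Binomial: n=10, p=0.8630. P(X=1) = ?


C(10,1) = 10
p^1 = 0.863000
(1-p)^9 = 1.700142e-08
P = 10 * 0.863000 * 1.700142e-08 = 1.4672e-07

P(X=1) = 1.4672e-07


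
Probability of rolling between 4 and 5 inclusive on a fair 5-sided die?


Favorable outcomes (4 ≤ roll ≤ 5): 2
Total outcomes = 5
P = 2/5 = 0.4000

P = 0.4000


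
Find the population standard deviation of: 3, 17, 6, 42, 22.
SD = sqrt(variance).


Mean = 18.0000
Variance = 192.4000
SD = sqrt(192.4000) = 13.8708

SD = 13.8708


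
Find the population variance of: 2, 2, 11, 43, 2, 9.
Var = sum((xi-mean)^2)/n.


Mean = 11.5000
Squared deviations: 90.2500, 90.2500, 0.2500, 992.2500, 90.2500, 6.2500
Sum = 1269.5000
Variance = 1269.5000/6 = 211.5833

Variance = 211.5833


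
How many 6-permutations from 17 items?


P(17,6) = 17!/11!
= 355687428096000/39916800
= 8910720

P(17,6) = 8910720


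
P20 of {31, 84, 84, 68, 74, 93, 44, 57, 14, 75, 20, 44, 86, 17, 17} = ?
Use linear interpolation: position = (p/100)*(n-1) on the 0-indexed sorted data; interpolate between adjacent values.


Sorted: 14, 17, 17, 20, 31, 44, 44, 57, 68, 74, 75, 84, 84, 86, 93
n = 15
Index = 20/100 * 14 = 2.8000
Lower = data[2] = 17, Upper = data[3] = 20
P20 = 17 + 0.8000*(3) = 19.4000

P20 = 19.4000


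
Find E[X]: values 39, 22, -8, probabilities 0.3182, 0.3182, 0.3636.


E[X] = 39*0.3182 + 22*0.3182 - 8*0.3636
= 12.4098 + 7.0004 - 2.9088
= 16.5014

E[X] = 16.5014


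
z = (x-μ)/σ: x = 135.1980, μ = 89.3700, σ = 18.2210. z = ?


z = (135.1980 - 89.3700)/18.2210
= 45.8280/18.2210
= 2.5151

z = 2.5151


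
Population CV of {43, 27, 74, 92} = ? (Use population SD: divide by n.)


Mean = 59.0000
SD = 25.4657
CV = (25.4657/59.0000)*100 = 43.1621%

CV = 43.1621%


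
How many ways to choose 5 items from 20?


C(20,5) = 20!/(5! × 15!)
= 2432902008176640000/(120 × 1307674368000)
= 15504

C(20,5) = 15504


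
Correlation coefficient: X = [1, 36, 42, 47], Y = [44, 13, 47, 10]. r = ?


Mean X = 31.5000, Mean Y = 28.5000
SD X = 18.034689, SD Y = 17.066048
Cov = -158.750000
r = -158.750000/(18.034689*17.066048) = -0.5158

r = -0.5158


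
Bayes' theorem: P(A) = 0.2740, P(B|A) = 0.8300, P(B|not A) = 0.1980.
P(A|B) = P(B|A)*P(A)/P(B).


P(B) = P(B|A)*P(A) + P(B|A')*P(A')
= 0.8300*0.2740 + 0.1980*0.7260
= 0.227420 + 0.143748 = 0.371168
P(A|B) = 0.227420/0.371168 = 0.6127

P(A|B) = 0.6127


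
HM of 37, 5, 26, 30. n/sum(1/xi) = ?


Sum of reciprocals = 1/37 + 1/5 + 1/26 + 1/30 = 0.298822
HM = 4/0.298822 = 13.3859

HM = 13.3859


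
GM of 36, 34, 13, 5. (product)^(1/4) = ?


Product = 36 × 34 × 13 × 5 = 79560
GM = 79560^(1/4) = 16.7948

GM = 16.7948


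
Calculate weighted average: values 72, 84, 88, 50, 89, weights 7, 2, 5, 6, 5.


Numerator = 72*7 + 84*2 + 88*5 + 50*6 + 89*5 = 1857
Denominator = 7 + 2 + 5 + 6 + 5 = 25
WM = 1857/25 = 74.2800

WM = 74.2800


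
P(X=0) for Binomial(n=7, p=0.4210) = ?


C(7,0) = 1
p^0 = 1.000000
(1-p)^7 = 0.021815
P = 1 * 1.000000 * 0.021815 = 0.0218

P(X=0) = 0.0218


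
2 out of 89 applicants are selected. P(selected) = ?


P = 2/89 = 0.0225

P = 0.0225


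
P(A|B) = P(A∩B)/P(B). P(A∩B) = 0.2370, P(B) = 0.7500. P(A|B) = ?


P(A|B) = 0.2370/0.7500 = 0.3160

P(A|B) = 0.3160


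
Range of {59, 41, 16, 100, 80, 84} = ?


Max = 100, Min = 16
Range = 100 - 16 = 84

Range = 84


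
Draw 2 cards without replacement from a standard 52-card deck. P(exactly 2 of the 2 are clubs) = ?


Hypergeometric: P(X=2) = C(13,2)·C(39,0) / C(52,2)
= 78 × 1 / 1326
= 78/1326 = 0.0588

P = 0.0588


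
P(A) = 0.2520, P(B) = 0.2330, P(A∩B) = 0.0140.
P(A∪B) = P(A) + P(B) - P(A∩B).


P(A∪B) = 0.2520 + 0.2330 - 0.0140
= 0.4850 - 0.0140
= 0.4710

P(A∪B) = 0.4710


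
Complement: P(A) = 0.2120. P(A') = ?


P(not A) = 1 - 0.2120 = 0.7880

P(not A) = 0.7880


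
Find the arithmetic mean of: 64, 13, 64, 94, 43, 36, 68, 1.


Sum = 64 + 13 + 64 + 94 + 43 + 36 + 68 + 1 = 383
n = 8
Mean = 383/8 = 47.8750

Mean = 47.8750


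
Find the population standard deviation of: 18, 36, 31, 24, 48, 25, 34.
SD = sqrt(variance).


Mean = 30.8571
Variance = 82.4082
SD = sqrt(82.4082) = 9.0779

SD = 9.0779


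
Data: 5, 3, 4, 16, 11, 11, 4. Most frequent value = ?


Frequencies: 3:1, 4:2, 5:1, 11:2, 16:1
Max frequency = 2
Mode = 4, 11

Mode = 4, 11


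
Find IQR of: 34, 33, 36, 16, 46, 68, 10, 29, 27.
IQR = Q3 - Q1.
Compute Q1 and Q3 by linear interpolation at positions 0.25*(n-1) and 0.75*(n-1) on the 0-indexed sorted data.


Sorted: 10, 16, 27, 29, 33, 34, 36, 46, 68
Q1 (25th %ile) = 27.0000
Q3 (75th %ile) = 36.0000
IQR = 36.0000 - 27.0000 = 9.0000

IQR = 9.0000


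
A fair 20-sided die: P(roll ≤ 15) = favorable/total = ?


Favorable outcomes (roll ≤ 15): 15
Total outcomes = 20
P = 15/20 = 0.7500

P = 0.7500


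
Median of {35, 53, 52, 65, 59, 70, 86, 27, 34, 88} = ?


Sorted: 27, 34, 35, 52, 53, 59, 65, 70, 86, 88
n = 10 (even)
Middle values: 53 and 59
Median = (53+59)/2 = 56.0000

Median = 56.0000


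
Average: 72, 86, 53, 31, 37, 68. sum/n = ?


Sum = 72 + 86 + 53 + 31 + 37 + 68 = 347
n = 6
Mean = 347/6 = 57.8333

Mean = 57.8333


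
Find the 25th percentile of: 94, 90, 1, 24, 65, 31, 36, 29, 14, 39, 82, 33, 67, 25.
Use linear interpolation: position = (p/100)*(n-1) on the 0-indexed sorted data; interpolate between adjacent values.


Sorted: 1, 14, 24, 25, 29, 31, 33, 36, 39, 65, 67, 82, 90, 94
n = 14
Index = 25/100 * 13 = 3.2500
Lower = data[3] = 25, Upper = data[4] = 29
P25 = 25 + 0.2500*(4) = 26.0000

P25 = 26.0000


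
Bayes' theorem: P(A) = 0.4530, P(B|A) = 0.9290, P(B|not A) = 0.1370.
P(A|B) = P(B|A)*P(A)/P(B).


P(B) = P(B|A)*P(A) + P(B|A')*P(A')
= 0.9290*0.4530 + 0.1370*0.5470
= 0.420837 + 0.074939 = 0.495776
P(A|B) = 0.420837/0.495776 = 0.8488

P(A|B) = 0.8488


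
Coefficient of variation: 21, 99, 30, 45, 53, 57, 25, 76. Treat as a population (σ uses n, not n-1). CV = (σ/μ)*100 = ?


Mean = 50.7500
SD = 25.0537
CV = (25.0537/50.7500)*100 = 49.3669%

CV = 49.3669%


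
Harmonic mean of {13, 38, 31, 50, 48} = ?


Sum of reciprocals = 1/13 + 1/38 + 1/31 + 1/50 + 1/48 = 0.176330
HM = 5/0.176330 = 28.3559

HM = 28.3559


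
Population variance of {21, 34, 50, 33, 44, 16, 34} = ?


Mean = 33.1429
Squared deviations: 147.4490, 0.7347, 284.1633, 0.0204, 117.8776, 293.8776, 0.7347
Sum = 844.8571
Variance = 844.8571/7 = 120.6939

Variance = 120.6939


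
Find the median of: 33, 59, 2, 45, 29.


Sorted: 2, 29, 33, 45, 59
n = 5 (odd)
Middle value = 33

Median = 33


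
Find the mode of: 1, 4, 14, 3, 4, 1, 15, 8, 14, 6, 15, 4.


Frequencies: 1:2, 3:1, 4:3, 6:1, 8:1, 14:2, 15:2
Max frequency = 3
Mode = 4

Mode = 4


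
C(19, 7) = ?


C(19,7) = 19!/(7! × 12!)
= 121645100408832000/(5040 × 479001600)
= 50388

C(19,7) = 50388


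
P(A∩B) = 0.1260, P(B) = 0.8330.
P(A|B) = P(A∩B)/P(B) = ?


P(A|B) = 0.1260/0.8330 = 0.1513

P(A|B) = 0.1513


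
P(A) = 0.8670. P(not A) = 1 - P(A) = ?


P(not A) = 1 - 0.8670 = 0.1330

P(not A) = 0.1330


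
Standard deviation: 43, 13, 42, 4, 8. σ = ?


Mean = 22.0000
Variance = 288.4000
SD = sqrt(288.4000) = 16.9823

SD = 16.9823


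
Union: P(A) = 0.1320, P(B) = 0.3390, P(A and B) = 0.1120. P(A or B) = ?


P(A∪B) = 0.1320 + 0.3390 - 0.1120
= 0.4710 - 0.1120
= 0.3590

P(A∪B) = 0.3590


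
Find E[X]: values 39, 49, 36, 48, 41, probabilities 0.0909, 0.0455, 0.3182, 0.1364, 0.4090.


E[X] = 39*0.0909 + 49*0.0455 + 36*0.3182 + 48*0.1364 + 41*0.4090
= 3.5451 + 2.2295 + 11.4552 + 6.5472 + 16.7690
= 40.5460

E[X] = 40.5460


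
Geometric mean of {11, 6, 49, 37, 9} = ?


Product = 11 × 6 × 49 × 37 × 9 = 1076922
GM = 1076922^(1/5) = 16.0856

GM = 16.0856


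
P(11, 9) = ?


P(11,9) = 11!/2!
= 39916800/2
= 19958400

P(11,9) = 19958400


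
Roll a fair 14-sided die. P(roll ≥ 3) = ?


Favorable outcomes (roll ≥ 3): 12
Total outcomes = 14
P = 12/14 = 0.8571

P = 0.8571


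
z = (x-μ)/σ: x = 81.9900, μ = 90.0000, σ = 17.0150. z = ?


z = (81.9900 - 90.0000)/17.0150
= -8.0100/17.0150
= -0.4708

z = -0.4708


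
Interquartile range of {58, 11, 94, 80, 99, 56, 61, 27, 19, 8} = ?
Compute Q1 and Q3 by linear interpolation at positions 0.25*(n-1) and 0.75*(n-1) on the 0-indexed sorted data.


Sorted: 8, 11, 19, 27, 56, 58, 61, 80, 94, 99
Q1 (25th %ile) = 21.0000
Q3 (75th %ile) = 75.2500
IQR = 75.2500 - 21.0000 = 54.2500

IQR = 54.2500


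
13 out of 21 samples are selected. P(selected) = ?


P = 13/21 = 0.6190

P = 0.6190


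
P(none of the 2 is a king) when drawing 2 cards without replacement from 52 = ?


P(no kings) = (48/52) × (47/51)
= 0.8507

P = 0.8507


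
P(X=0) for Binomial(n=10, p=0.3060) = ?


C(10,0) = 1
p^0 = 1.000000
(1-p)^10 = 0.025918
P = 1 * 1.000000 * 0.025918 = 0.0259

P(X=0) = 0.0259


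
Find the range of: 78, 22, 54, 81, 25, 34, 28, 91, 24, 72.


Max = 91, Min = 22
Range = 91 - 22 = 69

Range = 69


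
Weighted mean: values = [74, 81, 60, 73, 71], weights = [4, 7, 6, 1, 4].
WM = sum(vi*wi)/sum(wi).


Numerator = 74*4 + 81*7 + 60*6 + 73*1 + 71*4 = 1580
Denominator = 4 + 7 + 6 + 1 + 4 = 22
WM = 1580/22 = 71.8182

WM = 71.8182


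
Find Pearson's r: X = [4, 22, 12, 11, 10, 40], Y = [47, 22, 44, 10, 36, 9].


Mean X = 16.5000, Mean Y = 28.0000
SD X = 11.772142, SD Y = 15.286159
Cov = -123.666667
r = -123.666667/(11.772142*15.286159) = -0.6872

r = -0.6872


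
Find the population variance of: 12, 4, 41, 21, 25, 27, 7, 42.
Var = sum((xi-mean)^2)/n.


Mean = 22.3750
Squared deviations: 107.6406, 337.6406, 346.8906, 1.8906, 6.8906, 21.3906, 236.3906, 385.1406
Sum = 1443.8750
Variance = 1443.8750/8 = 180.4844

Variance = 180.4844


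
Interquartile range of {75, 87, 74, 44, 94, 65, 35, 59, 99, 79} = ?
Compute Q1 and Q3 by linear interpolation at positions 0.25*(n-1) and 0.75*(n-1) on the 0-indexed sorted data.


Sorted: 35, 44, 59, 65, 74, 75, 79, 87, 94, 99
Q1 (25th %ile) = 60.5000
Q3 (75th %ile) = 85.0000
IQR = 85.0000 - 60.5000 = 24.5000

IQR = 24.5000


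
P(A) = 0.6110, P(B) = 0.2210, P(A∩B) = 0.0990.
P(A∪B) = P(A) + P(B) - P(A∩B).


P(A∪B) = 0.6110 + 0.2210 - 0.0990
= 0.8320 - 0.0990
= 0.7330

P(A∪B) = 0.7330


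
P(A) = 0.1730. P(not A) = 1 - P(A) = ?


P(not A) = 1 - 0.1730 = 0.8270

P(not A) = 0.8270


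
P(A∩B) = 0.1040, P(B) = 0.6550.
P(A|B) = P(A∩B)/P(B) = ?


P(A|B) = 0.1040/0.6550 = 0.1588

P(A|B) = 0.1588


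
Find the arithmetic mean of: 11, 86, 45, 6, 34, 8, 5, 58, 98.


Sum = 11 + 86 + 45 + 6 + 34 + 8 + 5 + 58 + 98 = 351
n = 9
Mean = 351/9 = 39.0000

Mean = 39.0000


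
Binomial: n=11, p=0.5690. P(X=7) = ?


C(11,7) = 330
p^7 = 0.019310
(1-p)^4 = 0.034507
P = 330 * 0.019310 * 0.034507 = 0.2199

P(X=7) = 0.2199


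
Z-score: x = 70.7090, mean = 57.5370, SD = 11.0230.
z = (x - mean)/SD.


z = (70.7090 - 57.5370)/11.0230
= 13.1720/11.0230
= 1.1950

z = 1.1950


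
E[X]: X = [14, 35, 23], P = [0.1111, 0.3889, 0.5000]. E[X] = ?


E[X] = 14*0.1111 + 35*0.3889 + 23*0.5000
= 1.5554 + 13.6115 + 11.5000
= 26.6669

E[X] = 26.6669


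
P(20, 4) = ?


P(20,4) = 20!/16!
= 2432902008176640000/20922789888000
= 116280

P(20,4) = 116280


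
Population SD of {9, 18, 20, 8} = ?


Mean = 13.7500
Variance = 28.1875
SD = sqrt(28.1875) = 5.3092

SD = 5.3092


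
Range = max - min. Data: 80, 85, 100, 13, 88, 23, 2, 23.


Max = 100, Min = 2
Range = 100 - 2 = 98

Range = 98


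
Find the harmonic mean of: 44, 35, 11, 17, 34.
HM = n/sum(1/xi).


Sum of reciprocals = 1/44 + 1/35 + 1/11 + 1/17 + 1/34 = 0.230443
HM = 5/0.230443 = 21.6973

HM = 21.6973


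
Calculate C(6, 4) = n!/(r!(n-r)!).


C(6,4) = 6!/(4! × 2!)
= 720/(24 × 2)
= 15

C(6,4) = 15


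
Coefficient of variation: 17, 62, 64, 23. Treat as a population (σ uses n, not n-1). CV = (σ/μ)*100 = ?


Mean = 41.5000
SD = 21.6160
CV = (21.6160/41.5000)*100 = 52.0867%

CV = 52.0867%


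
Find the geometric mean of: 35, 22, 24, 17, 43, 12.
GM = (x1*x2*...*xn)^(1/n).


Product = 35 × 22 × 24 × 17 × 43 × 12 = 162106560
GM = 162106560^(1/6) = 23.3507

GM = 23.3507


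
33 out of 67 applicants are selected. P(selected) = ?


P = 33/67 = 0.4925

P = 0.4925


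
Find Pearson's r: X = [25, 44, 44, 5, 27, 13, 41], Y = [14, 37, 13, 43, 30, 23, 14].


Mean X = 28.4286, Mean Y = 24.8571
SD X = 14.361229, SD Y = 11.230425
Cov = -71.224490
r = -71.224490/(14.361229*11.230425) = -0.4416

r = -0.4416


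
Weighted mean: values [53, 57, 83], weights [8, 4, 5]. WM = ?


Numerator = 53*8 + 57*4 + 83*5 = 1067
Denominator = 8 + 4 + 5 = 17
WM = 1067/17 = 62.7647

WM = 62.7647


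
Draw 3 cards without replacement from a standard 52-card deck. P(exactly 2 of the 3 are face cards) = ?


Hypergeometric: P(X=2) = C(12,2)·C(40,1) / C(52,3)
= 66 × 40 / 22100
= 2640/22100 = 0.1195

P = 0.1195


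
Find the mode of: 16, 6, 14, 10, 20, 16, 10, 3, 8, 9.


Frequencies: 3:1, 6:1, 8:1, 9:1, 10:2, 14:1, 16:2, 20:1
Max frequency = 2
Mode = 10, 16

Mode = 10, 16


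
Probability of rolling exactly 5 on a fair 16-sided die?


Favorable outcomes (roll = 5): 1
Total outcomes = 16
P = 1/16 = 0.0625

P = 0.0625


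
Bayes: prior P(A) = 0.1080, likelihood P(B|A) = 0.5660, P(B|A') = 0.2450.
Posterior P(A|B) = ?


P(B) = P(B|A)*P(A) + P(B|A')*P(A')
= 0.5660*0.1080 + 0.2450*0.8920
= 0.061128 + 0.218540 = 0.279668
P(A|B) = 0.061128/0.279668 = 0.2186

P(A|B) = 0.2186


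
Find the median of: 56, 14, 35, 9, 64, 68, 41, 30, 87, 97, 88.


Sorted: 9, 14, 30, 35, 41, 56, 64, 68, 87, 88, 97
n = 11 (odd)
Middle value = 56

Median = 56


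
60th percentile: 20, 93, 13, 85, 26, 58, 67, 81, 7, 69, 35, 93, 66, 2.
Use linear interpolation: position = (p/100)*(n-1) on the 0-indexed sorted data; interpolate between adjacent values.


Sorted: 2, 7, 13, 20, 26, 35, 58, 66, 67, 69, 81, 85, 93, 93
n = 14
Index = 60/100 * 13 = 7.8000
Lower = data[7] = 66, Upper = data[8] = 67
P60 = 66 + 0.8000*(1) = 66.8000

P60 = 66.8000


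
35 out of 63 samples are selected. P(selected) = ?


P = 35/63 = 0.5556

P = 0.5556


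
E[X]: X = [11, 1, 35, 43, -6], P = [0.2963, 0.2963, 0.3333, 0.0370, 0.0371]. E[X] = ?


E[X] = 11*0.2963 + 1*0.2963 + 35*0.3333 + 43*0.0370 - 6*0.0371
= 3.2593 + 0.2963 + 11.6655 + 1.5910 - 0.2226
= 16.5895

E[X] = 16.5895


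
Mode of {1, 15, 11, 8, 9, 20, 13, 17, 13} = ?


Frequencies: 1:1, 8:1, 9:1, 11:1, 13:2, 15:1, 17:1, 20:1
Max frequency = 2
Mode = 13

Mode = 13


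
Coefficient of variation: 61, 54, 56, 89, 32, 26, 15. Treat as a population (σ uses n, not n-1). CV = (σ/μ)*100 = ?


Mean = 47.5714
SD = 23.2309
CV = (23.2309/47.5714)*100 = 48.8337%

CV = 48.8337%


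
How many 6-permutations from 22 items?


P(22,6) = 22!/16!
= 1124000727777607680000/20922789888000
= 53721360

P(22,6) = 53721360


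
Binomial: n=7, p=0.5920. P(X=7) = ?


C(7,7) = 1
p^7 = 0.025483
(1-p)^0 = 1.000000
P = 1 * 0.025483 * 1.000000 = 0.0255

P(X=7) = 0.0255


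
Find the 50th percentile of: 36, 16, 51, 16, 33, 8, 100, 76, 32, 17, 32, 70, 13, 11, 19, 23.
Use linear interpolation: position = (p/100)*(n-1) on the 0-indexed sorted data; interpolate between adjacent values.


Sorted: 8, 11, 13, 16, 16, 17, 19, 23, 32, 32, 33, 36, 51, 70, 76, 100
n = 16
Index = 50/100 * 15 = 7.5000
Lower = data[7] = 23, Upper = data[8] = 32
P50 = 23 + 0.5000*(9) = 27.5000

P50 = 27.5000


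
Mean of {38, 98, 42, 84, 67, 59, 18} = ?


Sum = 38 + 98 + 42 + 84 + 67 + 59 + 18 = 406
n = 7
Mean = 406/7 = 58.0000

Mean = 58.0000


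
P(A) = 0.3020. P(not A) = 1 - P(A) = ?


P(not A) = 1 - 0.3020 = 0.6980

P(not A) = 0.6980


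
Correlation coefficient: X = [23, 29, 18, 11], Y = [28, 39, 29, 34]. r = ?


Mean X = 20.2500, Mean Y = 32.5000
SD X = 6.609652, SD Y = 4.387482
Cov = 9.625000
r = 9.625000/(6.609652*4.387482) = 0.3319

r = 0.3319


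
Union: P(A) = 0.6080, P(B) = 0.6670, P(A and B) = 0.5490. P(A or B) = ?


P(A∪B) = 0.6080 + 0.6670 - 0.5490
= 1.2750 - 0.5490
= 0.7260

P(A∪B) = 0.7260


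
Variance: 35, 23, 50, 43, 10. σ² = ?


Mean = 32.2000
Squared deviations: 7.8400, 84.6400, 316.8400, 116.6400, 492.8400
Sum = 1018.8000
Variance = 1018.8000/5 = 203.7600

Variance = 203.7600


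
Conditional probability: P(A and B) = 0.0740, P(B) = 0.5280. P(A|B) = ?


P(A|B) = 0.0740/0.5280 = 0.1402

P(A|B) = 0.1402


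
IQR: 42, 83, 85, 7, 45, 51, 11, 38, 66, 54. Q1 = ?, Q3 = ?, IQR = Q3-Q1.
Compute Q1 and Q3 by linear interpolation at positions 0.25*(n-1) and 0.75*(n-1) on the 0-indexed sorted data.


Sorted: 7, 11, 38, 42, 45, 51, 54, 66, 83, 85
Q1 (25th %ile) = 39.0000
Q3 (75th %ile) = 63.0000
IQR = 63.0000 - 39.0000 = 24.0000

IQR = 24.0000


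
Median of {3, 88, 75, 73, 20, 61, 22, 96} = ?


Sorted: 3, 20, 22, 61, 73, 75, 88, 96
n = 8 (even)
Middle values: 61 and 73
Median = (61+73)/2 = 67.0000

Median = 67.0000


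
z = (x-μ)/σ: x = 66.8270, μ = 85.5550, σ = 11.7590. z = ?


z = (66.8270 - 85.5550)/11.7590
= -18.7280/11.7590
= -1.5927

z = -1.5927


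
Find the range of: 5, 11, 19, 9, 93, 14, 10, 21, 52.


Max = 93, Min = 5
Range = 93 - 5 = 88

Range = 88


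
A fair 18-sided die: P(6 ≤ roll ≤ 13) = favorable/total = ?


Favorable outcomes (6 ≤ roll ≤ 13): 8
Total outcomes = 18
P = 8/18 = 0.4444

P = 0.4444


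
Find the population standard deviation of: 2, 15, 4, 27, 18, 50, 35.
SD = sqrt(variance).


Mean = 21.5714
Variance = 252.2449
SD = sqrt(252.2449) = 15.8822

SD = 15.8822


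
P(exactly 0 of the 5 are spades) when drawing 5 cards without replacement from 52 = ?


Hypergeometric: P(X=0) = C(13,0)·C(39,5) / C(52,5)
= 1 × 575757 / 2598960
= 575757/2598960 = 0.2215

P = 0.2215


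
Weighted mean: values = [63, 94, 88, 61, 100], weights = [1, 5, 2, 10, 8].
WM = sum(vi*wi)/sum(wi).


Numerator = 63*1 + 94*5 + 88*2 + 61*10 + 100*8 = 2119
Denominator = 1 + 5 + 2 + 10 + 8 = 26
WM = 2119/26 = 81.5000

WM = 81.5000


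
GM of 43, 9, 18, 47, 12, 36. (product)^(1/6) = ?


Product = 43 × 9 × 18 × 47 × 12 × 36 = 141437664
GM = 141437664^(1/6) = 22.8259

GM = 22.8259


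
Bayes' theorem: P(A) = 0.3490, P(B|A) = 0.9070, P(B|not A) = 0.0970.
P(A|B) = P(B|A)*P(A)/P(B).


P(B) = P(B|A)*P(A) + P(B|A')*P(A')
= 0.9070*0.3490 + 0.0970*0.6510
= 0.316543 + 0.063147 = 0.379690
P(A|B) = 0.316543/0.379690 = 0.8337

P(A|B) = 0.8337


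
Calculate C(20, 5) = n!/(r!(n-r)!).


C(20,5) = 20!/(5! × 15!)
= 2432902008176640000/(120 × 1307674368000)
= 15504

C(20,5) = 15504


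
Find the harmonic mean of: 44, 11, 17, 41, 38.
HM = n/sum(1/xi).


Sum of reciprocals = 1/44 + 1/11 + 1/17 + 1/41 + 1/38 = 0.223166
HM = 5/0.223166 = 22.4049

HM = 22.4049


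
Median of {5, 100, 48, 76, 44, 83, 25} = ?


Sorted: 5, 25, 44, 48, 76, 83, 100
n = 7 (odd)
Middle value = 48

Median = 48


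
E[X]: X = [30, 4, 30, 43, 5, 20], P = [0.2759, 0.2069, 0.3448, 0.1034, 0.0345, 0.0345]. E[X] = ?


E[X] = 30*0.2759 + 4*0.2069 + 30*0.3448 + 43*0.1034 + 5*0.0345 + 20*0.0345
= 8.2770 + 0.8276 + 10.3440 + 4.4462 + 0.1725 + 0.6900
= 24.7573

E[X] = 24.7573


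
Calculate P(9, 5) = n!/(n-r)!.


P(9,5) = 9!/4!
= 362880/24
= 15120

P(9,5) = 15120


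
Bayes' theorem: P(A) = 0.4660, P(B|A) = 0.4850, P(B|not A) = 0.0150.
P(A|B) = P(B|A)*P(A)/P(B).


P(B) = P(B|A)*P(A) + P(B|A')*P(A')
= 0.4850*0.4660 + 0.0150*0.5340
= 0.226010 + 0.008010 = 0.234020
P(A|B) = 0.226010/0.234020 = 0.9658

P(A|B) = 0.9658


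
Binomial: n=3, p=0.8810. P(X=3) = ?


C(3,3) = 1
p^3 = 0.683798
(1-p)^0 = 1.000000
P = 1 * 0.683798 * 1.000000 = 0.6838

P(X=3) = 0.6838


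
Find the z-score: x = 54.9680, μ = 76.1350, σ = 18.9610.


z = (54.9680 - 76.1350)/18.9610
= -21.1670/18.9610
= -1.1163

z = -1.1163


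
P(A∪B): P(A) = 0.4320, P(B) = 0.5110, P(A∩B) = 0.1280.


P(A∪B) = 0.4320 + 0.5110 - 0.1280
= 0.9430 - 0.1280
= 0.8150

P(A∪B) = 0.8150


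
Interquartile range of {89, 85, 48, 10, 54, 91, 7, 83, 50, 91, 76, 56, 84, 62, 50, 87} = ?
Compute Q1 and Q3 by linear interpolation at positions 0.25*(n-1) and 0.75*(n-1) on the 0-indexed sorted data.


Sorted: 7, 10, 48, 50, 50, 54, 56, 62, 76, 83, 84, 85, 87, 89, 91, 91
Q1 (25th %ile) = 50.0000
Q3 (75th %ile) = 85.5000
IQR = 85.5000 - 50.0000 = 35.5000

IQR = 35.5000


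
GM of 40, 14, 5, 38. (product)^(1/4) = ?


Product = 40 × 14 × 5 × 38 = 106400
GM = 106400^(1/4) = 18.0607

GM = 18.0607


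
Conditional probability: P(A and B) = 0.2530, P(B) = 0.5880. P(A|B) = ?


P(A|B) = 0.2530/0.5880 = 0.4303

P(A|B) = 0.4303


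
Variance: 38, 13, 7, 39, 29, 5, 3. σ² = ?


Mean = 19.1429
Squared deviations: 355.5918, 37.7347, 147.4490, 394.3061, 97.1633, 200.0204, 260.5918
Sum = 1492.8571
Variance = 1492.8571/7 = 213.2653

Variance = 213.2653


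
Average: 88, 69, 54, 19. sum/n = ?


Sum = 88 + 69 + 54 + 19 = 230
n = 4
Mean = 230/4 = 57.5000

Mean = 57.5000


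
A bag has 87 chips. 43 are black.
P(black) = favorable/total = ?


P = 43/87 = 0.4943

P = 0.4943


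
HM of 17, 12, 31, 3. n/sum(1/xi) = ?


Sum of reciprocals = 1/17 + 1/12 + 1/31 + 1/3 = 0.507748
HM = 4/0.507748 = 7.8779

HM = 7.8779


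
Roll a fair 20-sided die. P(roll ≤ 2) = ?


Favorable outcomes (roll ≤ 2): 2
Total outcomes = 20
P = 2/20 = 0.1000

P = 0.1000


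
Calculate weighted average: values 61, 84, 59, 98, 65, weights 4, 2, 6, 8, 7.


Numerator = 61*4 + 84*2 + 59*6 + 98*8 + 65*7 = 2005
Denominator = 4 + 2 + 6 + 8 + 7 = 27
WM = 2005/27 = 74.2593

WM = 74.2593


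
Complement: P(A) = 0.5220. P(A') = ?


P(not A) = 1 - 0.5220 = 0.4780

P(not A) = 0.4780


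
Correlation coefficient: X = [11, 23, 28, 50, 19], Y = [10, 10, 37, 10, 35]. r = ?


Mean X = 26.2000, Mean Y = 20.4000
SD X = 13.136209, SD Y = 12.753039
Cov = -26.280000
r = -26.280000/(13.136209*12.753039) = -0.1569

r = -0.1569


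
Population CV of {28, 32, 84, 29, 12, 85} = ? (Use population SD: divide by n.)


Mean = 45.0000
SD = 28.6473
CV = (28.6473/45.0000)*100 = 63.6606%

CV = 63.6606%


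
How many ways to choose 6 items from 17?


C(17,6) = 17!/(6! × 11!)
= 355687428096000/(720 × 39916800)
= 12376

C(17,6) = 12376


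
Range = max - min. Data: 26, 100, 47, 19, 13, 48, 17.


Max = 100, Min = 13
Range = 100 - 13 = 87

Range = 87


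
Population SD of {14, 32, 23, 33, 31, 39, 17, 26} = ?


Mean = 26.8750
Variance = 63.3594
SD = sqrt(63.3594) = 7.9599

SD = 7.9599


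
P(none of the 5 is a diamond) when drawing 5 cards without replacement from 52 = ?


P(no diamonds) = (39/52) × (38/51) × (37/50) × (36/49) × (35/48)
= 0.2215

P = 0.2215


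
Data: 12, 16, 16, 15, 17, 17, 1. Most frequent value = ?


Frequencies: 1:1, 12:1, 15:1, 16:2, 17:2
Max frequency = 2
Mode = 16, 17

Mode = 16, 17


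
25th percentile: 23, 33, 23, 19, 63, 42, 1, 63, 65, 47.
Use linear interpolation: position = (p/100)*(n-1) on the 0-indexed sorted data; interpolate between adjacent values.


Sorted: 1, 19, 23, 23, 33, 42, 47, 63, 63, 65
n = 10
Index = 25/100 * 9 = 2.2500
Lower = data[2] = 23, Upper = data[3] = 23
P25 = 23 + 0.2500*(0) = 23.0000

P25 = 23.0000


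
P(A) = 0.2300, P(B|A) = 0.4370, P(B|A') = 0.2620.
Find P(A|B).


P(B) = P(B|A)*P(A) + P(B|A')*P(A')
= 0.4370*0.2300 + 0.2620*0.7700
= 0.100510 + 0.201740 = 0.302250
P(A|B) = 0.100510/0.302250 = 0.3325

P(A|B) = 0.3325


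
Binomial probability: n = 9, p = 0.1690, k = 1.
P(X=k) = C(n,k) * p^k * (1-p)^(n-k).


C(9,1) = 9
p^1 = 0.169000
(1-p)^8 = 0.227409
P = 9 * 0.169000 * 0.227409 = 0.3459

P(X=1) = 0.3459


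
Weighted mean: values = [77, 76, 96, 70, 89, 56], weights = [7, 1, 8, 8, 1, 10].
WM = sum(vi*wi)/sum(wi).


Numerator = 77*7 + 76*1 + 96*8 + 70*8 + 89*1 + 56*10 = 2592
Denominator = 7 + 1 + 8 + 8 + 1 + 10 = 35
WM = 2592/35 = 74.0571

WM = 74.0571


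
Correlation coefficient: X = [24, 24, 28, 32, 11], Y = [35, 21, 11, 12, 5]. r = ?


Mean X = 23.8000, Mean Y = 16.8000
SD X = 7.054077, SD Y = 10.438391
Cov = 18.360000
r = 18.360000/(7.054077*10.438391) = 0.2493

r = 0.2493


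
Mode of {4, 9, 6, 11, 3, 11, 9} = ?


Frequencies: 3:1, 4:1, 6:1, 9:2, 11:2
Max frequency = 2
Mode = 9, 11

Mode = 9, 11


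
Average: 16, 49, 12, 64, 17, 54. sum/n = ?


Sum = 16 + 49 + 12 + 64 + 17 + 54 = 212
n = 6
Mean = 212/6 = 35.3333

Mean = 35.3333


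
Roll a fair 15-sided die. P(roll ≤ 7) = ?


Favorable outcomes (roll ≤ 7): 7
Total outcomes = 15
P = 7/15 = 0.4667

P = 0.4667


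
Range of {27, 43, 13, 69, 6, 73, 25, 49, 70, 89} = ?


Max = 89, Min = 6
Range = 89 - 6 = 83

Range = 83


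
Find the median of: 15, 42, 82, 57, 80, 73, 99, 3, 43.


Sorted: 3, 15, 42, 43, 57, 73, 80, 82, 99
n = 9 (odd)
Middle value = 57

Median = 57


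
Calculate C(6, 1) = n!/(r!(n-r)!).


C(6,1) = 6!/(1! × 5!)
= 720/(1 × 120)
= 6

C(6,1) = 6


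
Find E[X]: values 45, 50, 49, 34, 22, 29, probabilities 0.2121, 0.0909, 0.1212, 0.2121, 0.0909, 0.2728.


E[X] = 45*0.2121 + 50*0.0909 + 49*0.1212 + 34*0.2121 + 22*0.0909 + 29*0.2728
= 9.5445 + 4.5450 + 5.9388 + 7.2114 + 1.9998 + 7.9112
= 37.1507

E[X] = 37.1507


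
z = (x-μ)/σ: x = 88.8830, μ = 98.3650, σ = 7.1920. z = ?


z = (88.8830 - 98.3650)/7.1920
= -9.4820/7.1920
= -1.3184

z = -1.3184


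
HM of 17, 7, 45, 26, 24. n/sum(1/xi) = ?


Sum of reciprocals = 1/17 + 1/7 + 1/45 + 1/26 + 1/24 = 0.304031
HM = 5/0.304031 = 16.4457

HM = 16.4457


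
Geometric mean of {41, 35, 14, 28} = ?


Product = 41 × 35 × 14 × 28 = 562520
GM = 562520^(1/4) = 27.3864

GM = 27.3864


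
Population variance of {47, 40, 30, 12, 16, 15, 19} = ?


Mean = 25.5714
Squared deviations: 459.1837, 208.1837, 19.6122, 184.1837, 91.6122, 111.7551, 43.1837
Sum = 1117.7143
Variance = 1117.7143/7 = 159.6735

Variance = 159.6735


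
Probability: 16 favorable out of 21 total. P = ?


P = 16/21 = 0.7619

P = 0.7619


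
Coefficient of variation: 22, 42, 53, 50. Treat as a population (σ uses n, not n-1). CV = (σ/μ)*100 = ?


Mean = 41.7500
SD = 12.0908
CV = (12.0908/41.7500)*100 = 28.9600%

CV = 28.9600%


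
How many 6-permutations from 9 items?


P(9,6) = 9!/3!
= 362880/6
= 60480

P(9,6) = 60480


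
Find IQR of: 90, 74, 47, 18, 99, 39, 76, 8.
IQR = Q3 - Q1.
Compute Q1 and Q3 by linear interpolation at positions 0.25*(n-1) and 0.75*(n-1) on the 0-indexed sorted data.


Sorted: 8, 18, 39, 47, 74, 76, 90, 99
Q1 (25th %ile) = 33.7500
Q3 (75th %ile) = 79.5000
IQR = 79.5000 - 33.7500 = 45.7500

IQR = 45.7500


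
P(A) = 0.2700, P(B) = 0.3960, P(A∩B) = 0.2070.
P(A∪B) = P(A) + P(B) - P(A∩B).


P(A∪B) = 0.2700 + 0.3960 - 0.2070
= 0.6660 - 0.2070
= 0.4590

P(A∪B) = 0.4590


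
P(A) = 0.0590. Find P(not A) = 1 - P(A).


P(not A) = 1 - 0.0590 = 0.9410

P(not A) = 0.9410
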